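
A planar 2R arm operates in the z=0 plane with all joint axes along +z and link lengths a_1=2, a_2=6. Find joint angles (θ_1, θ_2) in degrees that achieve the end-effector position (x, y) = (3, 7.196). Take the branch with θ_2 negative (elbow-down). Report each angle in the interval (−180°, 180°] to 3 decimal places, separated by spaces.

cos θ_2 = (60.7824−2²−6²)/(2·2·6) = 0.8659; θ_2 = -30.0105° (elbow-down)
β = atan2(7.1960,3.0000) = 67.3688°; ψ = atan2(-3.0009,7.1956) = -22.6387°
θ_1 = β − ψ = 90.0076°

90.008 -30.010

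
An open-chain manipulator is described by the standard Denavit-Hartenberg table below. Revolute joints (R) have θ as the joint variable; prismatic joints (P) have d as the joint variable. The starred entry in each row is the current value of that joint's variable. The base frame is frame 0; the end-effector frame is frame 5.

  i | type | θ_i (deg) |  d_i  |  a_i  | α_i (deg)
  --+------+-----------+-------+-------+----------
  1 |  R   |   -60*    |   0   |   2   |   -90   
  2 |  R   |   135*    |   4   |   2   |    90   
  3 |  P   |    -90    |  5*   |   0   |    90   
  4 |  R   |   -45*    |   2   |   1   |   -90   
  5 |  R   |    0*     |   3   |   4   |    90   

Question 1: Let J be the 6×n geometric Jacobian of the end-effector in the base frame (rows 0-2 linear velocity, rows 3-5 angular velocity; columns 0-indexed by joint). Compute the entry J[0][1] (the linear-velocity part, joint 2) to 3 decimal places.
axis z_1 = (0.8660,0.5000,0.0000); lever o_n−o_1 = (-0.1671,-3.0243,-2.5355)
cross product → J_v[:, 1] = (-1.2678,2.1958,-2.5355)
J_ω[:, 1] = z_1
entry J[0][1] = -1.2678

-1.268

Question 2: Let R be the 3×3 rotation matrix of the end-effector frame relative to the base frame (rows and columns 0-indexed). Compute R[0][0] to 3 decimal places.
End-effector x-axis (col 0 of R) = (-0.8624,0.0795,0.5000)
R[0][0] = -0.8624

-0.862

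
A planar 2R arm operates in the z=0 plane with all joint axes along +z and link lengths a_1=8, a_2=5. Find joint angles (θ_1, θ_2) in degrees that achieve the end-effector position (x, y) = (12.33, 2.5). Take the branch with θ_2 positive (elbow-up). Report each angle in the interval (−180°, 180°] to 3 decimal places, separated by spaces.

-0.002 30.004

cos θ_2 = (158.2789−8²−5²)/(2·8·5) = 0.8660; θ_2 = 30.0045° (elbow-up)
β = atan2(2.5000,12.3300) = 11.4618°; ψ = atan2(2.5003,12.3299) = 11.4633°
θ_1 = β − ψ = -0.0016°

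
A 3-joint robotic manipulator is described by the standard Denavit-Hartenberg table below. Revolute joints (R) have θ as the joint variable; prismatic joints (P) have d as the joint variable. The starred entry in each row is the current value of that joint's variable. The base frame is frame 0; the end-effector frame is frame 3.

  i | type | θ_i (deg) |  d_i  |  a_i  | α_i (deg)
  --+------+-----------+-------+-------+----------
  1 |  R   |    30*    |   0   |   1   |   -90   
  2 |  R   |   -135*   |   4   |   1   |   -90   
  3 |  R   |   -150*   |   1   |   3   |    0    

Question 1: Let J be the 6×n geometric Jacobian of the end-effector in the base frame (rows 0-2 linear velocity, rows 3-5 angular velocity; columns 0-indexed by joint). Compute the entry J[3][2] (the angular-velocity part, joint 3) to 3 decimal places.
axis z_2 = (0.6124,0.3536,0.7071); lever o_n−o_2 = (1.4534,2.5712,-1.1300)
cross product → J_v[:, 2] = (-2.2176,1.7197,1.0607)
J_ω[:, 2] = z_2
entry J[3][2] = 0.6124

0.612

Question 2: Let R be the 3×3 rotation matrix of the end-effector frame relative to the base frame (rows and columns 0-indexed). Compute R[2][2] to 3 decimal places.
0.707

End-effector z-axis (col 2 of R) = (0.6124,0.3536,0.7071)
R[2][2] = 0.7071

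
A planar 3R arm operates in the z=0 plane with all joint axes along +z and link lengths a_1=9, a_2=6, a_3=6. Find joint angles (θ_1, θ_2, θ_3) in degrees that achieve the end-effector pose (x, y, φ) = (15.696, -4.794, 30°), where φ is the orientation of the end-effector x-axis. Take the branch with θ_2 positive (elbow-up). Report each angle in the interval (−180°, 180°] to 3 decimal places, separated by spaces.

-60.001 60.004 29.997

wrist centre = target − a_3·(cos φ, sin φ) = (10.4998, -7.7940)
cos θ_2 = (170.9932−9²−6²)/(2·9·6) = 0.4999; θ_2 = 60.0041° (elbow-up)
β = atan2(-7.7940,10.4998) = -36.5864°; ψ = atan2(5.1964,11.9996) = 23.4148°
θ_1 = β − ψ = -60.0011°
θ_3 = φ − θ_1 − θ_2 = 29.9970° (wrapped to (-180°,180°])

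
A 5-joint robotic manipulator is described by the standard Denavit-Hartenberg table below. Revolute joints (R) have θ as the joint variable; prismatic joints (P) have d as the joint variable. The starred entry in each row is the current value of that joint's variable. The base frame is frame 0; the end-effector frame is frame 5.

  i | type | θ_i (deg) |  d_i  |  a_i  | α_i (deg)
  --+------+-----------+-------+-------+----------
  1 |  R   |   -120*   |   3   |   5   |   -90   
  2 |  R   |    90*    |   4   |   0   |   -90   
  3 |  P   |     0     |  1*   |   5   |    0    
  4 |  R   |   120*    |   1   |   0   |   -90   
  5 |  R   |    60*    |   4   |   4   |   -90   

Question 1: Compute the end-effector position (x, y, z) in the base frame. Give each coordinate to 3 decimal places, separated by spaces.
0.464 -7.732 2.464

after link 1: o_1 = (-2.5000, -4.3301, 3.0000)
after link 2: o_2 = (0.9641, -6.3301, 3.0000)
after link 3: o_3 = (1.4641, -5.4641, -2.0000)
after link 4: o_4 = (1.9641, -4.5981, -2.0000)
after link 5: o_5 = (0.4641, -7.7321, 2.4641)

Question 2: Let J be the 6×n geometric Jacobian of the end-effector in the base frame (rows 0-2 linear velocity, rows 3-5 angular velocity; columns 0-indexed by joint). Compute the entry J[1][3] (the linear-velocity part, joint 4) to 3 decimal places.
axis z_3 = (0.5000,0.8660,-0.0000); lever o_n−o_3 = (-1.0000,-2.2679,4.4641)
cross product → J_v[:, 3] = (3.8660,-2.2321,-0.2679)
J_ω[:, 3] = z_3
entry J[1][3] = -2.2321

-2.232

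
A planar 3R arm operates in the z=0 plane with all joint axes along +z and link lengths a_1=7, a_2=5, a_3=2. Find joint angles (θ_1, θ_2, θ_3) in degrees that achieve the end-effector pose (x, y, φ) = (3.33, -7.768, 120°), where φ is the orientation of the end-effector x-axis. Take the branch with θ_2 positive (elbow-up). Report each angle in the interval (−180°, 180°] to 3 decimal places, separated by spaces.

-90.001 60.000 150.001

wrist centre = target − a_3·(cos φ, sin φ) = (4.3300, -9.5001)
cos θ_2 = (108.9999−7²−5²)/(2·7·5) = 0.5000; θ_2 = 60.0001° (elbow-up)
β = atan2(-9.5001,4.3300) = -65.4971°; ψ = atan2(4.3301,9.5000) = 24.5037°
θ_1 = β − ψ = -90.0008°
θ_3 = φ − θ_1 − θ_2 = 150.0007° (wrapped to (-180°,180°])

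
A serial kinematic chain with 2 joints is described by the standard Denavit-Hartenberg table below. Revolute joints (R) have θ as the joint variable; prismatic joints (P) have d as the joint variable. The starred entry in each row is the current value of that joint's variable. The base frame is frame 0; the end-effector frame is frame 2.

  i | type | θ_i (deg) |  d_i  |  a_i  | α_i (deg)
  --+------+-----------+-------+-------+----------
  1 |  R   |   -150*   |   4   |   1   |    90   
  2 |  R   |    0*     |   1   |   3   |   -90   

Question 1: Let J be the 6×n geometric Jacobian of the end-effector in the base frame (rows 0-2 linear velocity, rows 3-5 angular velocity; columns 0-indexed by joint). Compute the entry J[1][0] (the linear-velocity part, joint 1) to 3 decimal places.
axis z_0 = ẑ; lever o_n−o_0 = (-3.9641,-1.1340,4.0000)
cross product → J_v[:, 0] = (1.1340,-3.9641,0.0000)
J_ω[:, 0] = z_0
entry J[1][0] = -3.9641

-3.964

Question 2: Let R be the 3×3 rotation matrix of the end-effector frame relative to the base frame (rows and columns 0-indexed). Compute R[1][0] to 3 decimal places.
-0.500

End-effector x-axis (col 0 of R) = (-0.8660,-0.5000,0.0000)
R[1][0] = -0.5000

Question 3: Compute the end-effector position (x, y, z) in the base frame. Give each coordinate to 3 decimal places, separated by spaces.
-3.964 -1.134 4.000

after link 1: o_1 = (-0.8660, -0.5000, 4.0000)
after link 2: o_2 = (-3.9641, -1.1340, 4.0000)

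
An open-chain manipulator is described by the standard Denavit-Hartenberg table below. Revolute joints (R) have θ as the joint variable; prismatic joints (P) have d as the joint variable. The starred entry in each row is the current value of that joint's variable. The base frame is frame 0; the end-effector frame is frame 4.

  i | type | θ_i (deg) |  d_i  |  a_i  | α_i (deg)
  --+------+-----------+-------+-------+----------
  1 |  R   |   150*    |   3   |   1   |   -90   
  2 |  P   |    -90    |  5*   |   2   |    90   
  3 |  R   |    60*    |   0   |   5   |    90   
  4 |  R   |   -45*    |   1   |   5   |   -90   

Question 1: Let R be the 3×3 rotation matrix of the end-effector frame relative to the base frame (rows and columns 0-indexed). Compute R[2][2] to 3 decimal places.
0.354

End-effector z-axis (col 2 of R) = (0.3062,-0.8839,0.3536)
R[2][2] = 0.3536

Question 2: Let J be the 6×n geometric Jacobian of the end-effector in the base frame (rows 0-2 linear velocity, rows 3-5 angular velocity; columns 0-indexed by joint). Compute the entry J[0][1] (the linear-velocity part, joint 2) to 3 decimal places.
-0.500

prismatic axis z_1 = (-0.5000,-0.8660,0.0000)
J_v[:, 1] = z_1; J_ω[:, 1] = (0,0,0)
entry J[0][1] = -0.5000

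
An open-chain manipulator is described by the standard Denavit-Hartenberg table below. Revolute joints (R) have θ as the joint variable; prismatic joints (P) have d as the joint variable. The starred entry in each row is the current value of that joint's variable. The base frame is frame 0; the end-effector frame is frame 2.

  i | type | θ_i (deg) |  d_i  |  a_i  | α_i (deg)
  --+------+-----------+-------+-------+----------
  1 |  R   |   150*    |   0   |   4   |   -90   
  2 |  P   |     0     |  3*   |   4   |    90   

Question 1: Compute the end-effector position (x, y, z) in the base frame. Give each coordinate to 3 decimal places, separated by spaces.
after link 1: o_1 = (-3.4641, 2.0000, 0.0000)
after link 2: o_2 = (-8.4282, 1.4019, 0.0000)

-8.428 1.402 0.000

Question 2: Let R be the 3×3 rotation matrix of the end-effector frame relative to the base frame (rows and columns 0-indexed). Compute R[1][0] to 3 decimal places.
End-effector x-axis (col 0 of R) = (-0.8660,0.5000,0.0000)
R[1][0] = 0.5000

0.500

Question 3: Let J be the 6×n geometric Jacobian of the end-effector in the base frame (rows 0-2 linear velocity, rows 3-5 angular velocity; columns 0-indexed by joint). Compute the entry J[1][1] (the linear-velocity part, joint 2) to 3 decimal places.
-0.866

prismatic axis z_1 = (-0.5000,-0.8660,0.0000)
J_v[:, 1] = z_1; J_ω[:, 1] = (0,0,0)
entry J[1][1] = -0.8660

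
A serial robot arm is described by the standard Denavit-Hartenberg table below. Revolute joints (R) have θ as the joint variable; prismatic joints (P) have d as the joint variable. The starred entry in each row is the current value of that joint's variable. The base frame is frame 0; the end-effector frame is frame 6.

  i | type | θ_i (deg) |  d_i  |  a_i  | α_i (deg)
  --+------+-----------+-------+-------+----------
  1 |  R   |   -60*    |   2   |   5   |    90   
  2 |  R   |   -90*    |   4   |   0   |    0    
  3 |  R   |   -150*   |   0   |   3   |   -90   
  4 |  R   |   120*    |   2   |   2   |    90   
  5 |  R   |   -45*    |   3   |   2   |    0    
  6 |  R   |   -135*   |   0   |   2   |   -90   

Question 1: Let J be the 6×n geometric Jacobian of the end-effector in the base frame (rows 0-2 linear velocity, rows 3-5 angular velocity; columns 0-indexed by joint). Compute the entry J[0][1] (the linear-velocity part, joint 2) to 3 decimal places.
axis z_1 = (-0.8660,-0.5000,0.0000); lever o_n−o_1 = (-2.5808,1.9196,3.9428)
cross product → J_v[:, 1] = (-1.9714,3.4146,-2.9528)
J_ω[:, 1] = z_1
entry J[0][1] = -1.9714

-1.971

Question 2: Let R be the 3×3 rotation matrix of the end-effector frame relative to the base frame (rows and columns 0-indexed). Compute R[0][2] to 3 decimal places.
0.433

End-effector z-axis (col 2 of R) = (0.4330,-0.7500,0.5000)
R[0][2] = 0.4330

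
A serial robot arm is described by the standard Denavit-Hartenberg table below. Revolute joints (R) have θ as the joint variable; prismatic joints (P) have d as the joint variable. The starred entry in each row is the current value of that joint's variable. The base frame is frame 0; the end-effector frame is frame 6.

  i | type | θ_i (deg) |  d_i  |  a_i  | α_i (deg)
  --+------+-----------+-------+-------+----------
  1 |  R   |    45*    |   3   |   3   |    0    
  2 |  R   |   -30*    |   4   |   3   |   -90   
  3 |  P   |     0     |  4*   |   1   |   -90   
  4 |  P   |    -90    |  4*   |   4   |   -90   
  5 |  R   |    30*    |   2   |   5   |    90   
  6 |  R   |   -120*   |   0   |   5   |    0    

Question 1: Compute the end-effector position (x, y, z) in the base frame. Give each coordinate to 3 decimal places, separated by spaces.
after link 1: o_1 = (2.1213, 2.1213, 3.0000)
after link 2: o_2 = (5.0191, 2.8978, 7.0000)
after link 3: o_3 = (4.9497, 7.0203, 7.0000)
after link 4: o_4 = (3.9145, 10.8840, 3.0000)
after link 5: o_5 = (4.7256, 15.5842, 5.5000)
after link 6: o_6 = (1.1034, 12.3722, 4.2500)

1.103 12.372 4.250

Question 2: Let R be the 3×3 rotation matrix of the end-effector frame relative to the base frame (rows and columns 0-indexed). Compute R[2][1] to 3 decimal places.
End-effector y-axis (col 1 of R) = (-0.6771,0.5950,0.4330)
R[2][1] = 0.4330

0.433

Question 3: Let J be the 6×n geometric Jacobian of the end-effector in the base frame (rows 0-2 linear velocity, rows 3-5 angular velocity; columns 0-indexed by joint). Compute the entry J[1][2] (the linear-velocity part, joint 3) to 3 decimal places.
prismatic axis z_2 = (-0.2588,0.9659,0.0000)
J_v[:, 2] = z_2; J_ω[:, 2] = (0,0,0)
entry J[1][2] = 0.9659

0.966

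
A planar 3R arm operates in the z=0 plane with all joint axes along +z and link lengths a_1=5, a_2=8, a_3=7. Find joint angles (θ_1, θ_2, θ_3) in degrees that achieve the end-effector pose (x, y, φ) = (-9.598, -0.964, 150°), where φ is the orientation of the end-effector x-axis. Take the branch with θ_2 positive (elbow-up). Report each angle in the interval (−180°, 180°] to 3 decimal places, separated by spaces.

wrist centre = target − a_3·(cos φ, sin φ) = (-3.5358, -4.4640)
cos θ_2 = (32.4293−5²−8²)/(2·5·8) = -0.7071; θ_2 = 135.0022° (elbow-up)
β = atan2(-4.4640,-3.5358) = -128.3819°; ψ = atan2(5.6566,-0.6571) = 96.6257°
θ_1 = β − ψ = -225.0076°
θ_3 = φ − θ_1 − θ_2 = -119.9946° (wrapped to (-180°,180°])

134.992 135.002 -119.995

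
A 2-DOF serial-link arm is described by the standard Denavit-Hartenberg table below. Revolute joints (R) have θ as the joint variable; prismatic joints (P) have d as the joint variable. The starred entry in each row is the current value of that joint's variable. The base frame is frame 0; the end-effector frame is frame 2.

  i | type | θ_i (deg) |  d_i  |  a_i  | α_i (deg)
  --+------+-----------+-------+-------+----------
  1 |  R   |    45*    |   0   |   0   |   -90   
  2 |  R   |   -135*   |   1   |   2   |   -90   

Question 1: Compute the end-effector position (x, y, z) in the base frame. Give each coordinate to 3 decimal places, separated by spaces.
after link 1: o_1 = (0.0000, 0.0000, 0.0000)
after link 2: o_2 = (-1.7071, -0.2929, 1.4142)

-1.707 -0.293 1.414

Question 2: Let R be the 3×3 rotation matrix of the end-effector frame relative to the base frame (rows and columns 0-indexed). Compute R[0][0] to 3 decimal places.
End-effector x-axis (col 0 of R) = (-0.5000,-0.5000,0.7071)
R[0][0] = -0.5000

-0.500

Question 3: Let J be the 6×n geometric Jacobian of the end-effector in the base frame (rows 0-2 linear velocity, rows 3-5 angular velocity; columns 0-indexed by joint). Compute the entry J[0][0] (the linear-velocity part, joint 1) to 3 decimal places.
0.293

axis z_0 = ẑ; lever o_n−o_0 = (-1.7071,-0.2929,1.4142)
cross product → J_v[:, 0] = (0.2929,-1.7071,0.0000)
J_ω[:, 0] = z_0
entry J[0][0] = 0.2929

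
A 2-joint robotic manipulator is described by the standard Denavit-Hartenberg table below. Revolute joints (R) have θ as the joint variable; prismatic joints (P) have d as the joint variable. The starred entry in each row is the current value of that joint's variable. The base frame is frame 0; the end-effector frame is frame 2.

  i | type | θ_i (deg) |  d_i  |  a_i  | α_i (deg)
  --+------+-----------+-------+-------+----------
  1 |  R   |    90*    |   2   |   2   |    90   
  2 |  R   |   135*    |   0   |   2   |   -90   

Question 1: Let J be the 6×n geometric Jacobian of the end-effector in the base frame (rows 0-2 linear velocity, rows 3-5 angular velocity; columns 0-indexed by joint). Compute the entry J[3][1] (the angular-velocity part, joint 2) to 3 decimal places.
axis z_1 = (1.0000,-0.0000,0.0000); lever o_n−o_1 = (-0.0000,-1.4142,1.4142)
cross product → J_v[:, 1] = (0.0000,-1.4142,-1.4142)
J_ω[:, 1] = z_1
entry J[3][1] = 1.0000

1.000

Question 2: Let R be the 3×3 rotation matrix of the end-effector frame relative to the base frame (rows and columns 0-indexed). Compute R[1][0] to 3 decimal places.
-0.707

End-effector x-axis (col 0 of R) = (-0.0000,-0.7071,0.7071)
R[1][0] = -0.7071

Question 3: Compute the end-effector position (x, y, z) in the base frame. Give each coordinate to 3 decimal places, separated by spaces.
after link 1: o_1 = (0.0000, 2.0000, 2.0000)
after link 2: o_2 = (-0.0000, 0.5858, 3.4142)

-0.000 0.586 3.414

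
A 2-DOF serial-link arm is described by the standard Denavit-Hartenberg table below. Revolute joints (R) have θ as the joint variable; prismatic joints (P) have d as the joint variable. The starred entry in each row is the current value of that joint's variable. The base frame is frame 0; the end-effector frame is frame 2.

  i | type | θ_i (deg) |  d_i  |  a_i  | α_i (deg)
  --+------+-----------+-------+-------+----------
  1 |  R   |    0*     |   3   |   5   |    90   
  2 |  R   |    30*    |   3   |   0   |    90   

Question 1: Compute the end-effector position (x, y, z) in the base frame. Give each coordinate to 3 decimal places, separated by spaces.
after link 1: o_1 = (5.0000, 0.0000, 3.0000)
after link 2: o_2 = (5.0000, -3.0000, 3.0000)

5.000 -3.000 3.000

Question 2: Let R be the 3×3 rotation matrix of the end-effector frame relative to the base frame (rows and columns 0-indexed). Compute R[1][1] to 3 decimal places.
End-effector y-axis (col 1 of R) = (-0.0000,-1.0000,0.0000)
R[1][1] = -1.0000

-1.000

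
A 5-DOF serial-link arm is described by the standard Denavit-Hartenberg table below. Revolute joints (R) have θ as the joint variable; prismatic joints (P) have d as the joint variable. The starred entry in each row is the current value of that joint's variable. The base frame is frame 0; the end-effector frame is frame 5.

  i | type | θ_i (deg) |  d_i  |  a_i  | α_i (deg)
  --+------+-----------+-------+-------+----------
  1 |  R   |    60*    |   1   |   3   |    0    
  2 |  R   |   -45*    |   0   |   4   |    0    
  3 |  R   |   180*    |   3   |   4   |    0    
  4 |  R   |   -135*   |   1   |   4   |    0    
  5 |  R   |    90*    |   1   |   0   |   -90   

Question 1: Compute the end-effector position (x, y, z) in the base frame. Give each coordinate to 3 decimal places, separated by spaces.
3.500 6.062 6.000

after link 1: o_1 = (1.5000, 2.5981, 1.0000)
after link 2: o_2 = (5.3637, 3.6334, 1.0000)
after link 3: o_3 = (1.5000, 2.5981, 4.0000)
after link 4: o_4 = (3.5000, 6.0622, 5.0000)
after link 5: o_5 = (3.5000, 6.0622, 6.0000)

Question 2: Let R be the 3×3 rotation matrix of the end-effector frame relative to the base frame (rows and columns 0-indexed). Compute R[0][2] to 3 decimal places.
End-effector z-axis (col 2 of R) = (-0.5000,-0.8660,0.0000)
R[0][2] = -0.5000

-0.500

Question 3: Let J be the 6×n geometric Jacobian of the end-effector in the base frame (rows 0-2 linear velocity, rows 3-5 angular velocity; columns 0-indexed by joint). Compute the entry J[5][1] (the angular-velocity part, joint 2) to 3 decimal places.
1.000

axis z_1 = (0.0000,0.0000,1.0000); lever o_n−o_1 = (2.0000,3.4641,5.0000)
cross product → J_v[:, 1] = (-3.4641,2.0000,0.0000)
J_ω[:, 1] = z_1
entry J[5][1] = 1.0000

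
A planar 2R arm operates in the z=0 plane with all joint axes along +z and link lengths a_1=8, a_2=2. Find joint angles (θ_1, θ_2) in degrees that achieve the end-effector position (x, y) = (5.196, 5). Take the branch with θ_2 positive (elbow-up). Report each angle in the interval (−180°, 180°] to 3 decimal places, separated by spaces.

30.001 120.003

cos θ_2 = (51.9984−8²−2²)/(2·8·2) = -0.5000; θ_2 = 120.0033° (elbow-up)
β = atan2(5.0000,5.1960) = 43.8987°; ψ = atan2(1.7320,6.9999) = 13.8976°
θ_1 = β − ψ = 30.0011°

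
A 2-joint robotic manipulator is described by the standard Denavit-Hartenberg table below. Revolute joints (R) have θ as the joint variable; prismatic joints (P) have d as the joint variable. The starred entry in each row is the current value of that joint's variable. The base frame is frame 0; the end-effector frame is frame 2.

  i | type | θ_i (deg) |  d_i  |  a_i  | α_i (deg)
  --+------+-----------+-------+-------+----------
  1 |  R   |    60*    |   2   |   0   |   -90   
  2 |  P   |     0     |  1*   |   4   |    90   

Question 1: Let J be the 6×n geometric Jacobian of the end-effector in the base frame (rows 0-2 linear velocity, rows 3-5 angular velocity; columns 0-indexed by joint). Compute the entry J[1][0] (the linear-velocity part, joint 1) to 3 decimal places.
axis z_0 = ẑ; lever o_n−o_0 = (1.1340,3.9641,2.0000)
cross product → J_v[:, 0] = (-3.9641,1.1340,0.0000)
J_ω[:, 0] = z_0
entry J[1][0] = 1.1340

1.134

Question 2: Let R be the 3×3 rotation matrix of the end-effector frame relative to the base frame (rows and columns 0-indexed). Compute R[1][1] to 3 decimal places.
End-effector y-axis (col 1 of R) = (-0.8660,0.5000,0.0000)
R[1][1] = 0.5000

0.500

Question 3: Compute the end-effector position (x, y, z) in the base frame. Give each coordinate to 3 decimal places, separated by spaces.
after link 1: o_1 = (0.0000, 0.0000, 2.0000)
after link 2: o_2 = (1.1340, 3.9641, 2.0000)

1.134 3.964 2.000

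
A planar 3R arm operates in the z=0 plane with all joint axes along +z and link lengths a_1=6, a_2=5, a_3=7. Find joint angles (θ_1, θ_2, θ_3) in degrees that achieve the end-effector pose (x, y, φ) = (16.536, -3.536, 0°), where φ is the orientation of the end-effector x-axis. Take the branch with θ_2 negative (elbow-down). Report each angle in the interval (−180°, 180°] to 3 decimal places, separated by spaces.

wrist centre = target − a_3·(cos φ, sin φ) = (9.5360, -3.5360)
cos θ_2 = (103.4386−6²−5²)/(2·6·5) = 0.7073; θ_2 = -44.9835° (elbow-down)
β = atan2(-3.5360,9.5360) = -20.3451°; ψ = atan2(-3.5345,9.5365) = -20.3361°
θ_1 = β − ψ = -0.0089°
θ_3 = φ − θ_1 − θ_2 = 44.9924° (wrapped to (-180°,180°])

-0.009 -44.984 44.992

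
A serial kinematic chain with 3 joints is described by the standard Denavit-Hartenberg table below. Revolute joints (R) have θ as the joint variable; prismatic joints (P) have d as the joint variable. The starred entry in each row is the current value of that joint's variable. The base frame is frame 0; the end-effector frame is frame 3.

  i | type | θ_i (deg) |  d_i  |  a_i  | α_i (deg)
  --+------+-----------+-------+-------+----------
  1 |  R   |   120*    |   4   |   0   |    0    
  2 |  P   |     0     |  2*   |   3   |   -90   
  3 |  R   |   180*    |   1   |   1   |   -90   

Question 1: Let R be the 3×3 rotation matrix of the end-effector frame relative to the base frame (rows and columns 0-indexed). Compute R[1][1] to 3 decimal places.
0.500

End-effector y-axis (col 1 of R) = (0.8660,0.5000,0.0000)
R[1][1] = 0.5000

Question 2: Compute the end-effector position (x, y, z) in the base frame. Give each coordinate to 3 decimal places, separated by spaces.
after link 1: o_1 = (0.0000, 0.0000, 4.0000)
after link 2: o_2 = (-1.5000, 2.5981, 6.0000)
after link 3: o_3 = (-1.8660, 1.2321, 6.0000)

-1.866 1.232 6.000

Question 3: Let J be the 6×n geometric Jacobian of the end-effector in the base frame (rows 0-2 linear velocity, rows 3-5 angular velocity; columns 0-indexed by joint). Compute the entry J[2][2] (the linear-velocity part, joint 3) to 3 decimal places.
axis z_2 = (-0.8660,-0.5000,0.0000); lever o_n−o_2 = (-0.3660,-1.3660,0.0000)
cross product → J_v[:, 2] = (0.0000,-0.0000,1.0000)
J_ω[:, 2] = z_2
entry J[2][2] = 1.0000

1.000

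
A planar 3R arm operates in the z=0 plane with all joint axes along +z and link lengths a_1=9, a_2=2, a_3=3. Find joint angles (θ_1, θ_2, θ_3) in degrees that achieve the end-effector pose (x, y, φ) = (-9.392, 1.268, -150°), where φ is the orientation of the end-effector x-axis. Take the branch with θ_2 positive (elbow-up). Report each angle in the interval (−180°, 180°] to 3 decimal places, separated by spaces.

wrist centre = target − a_3·(cos φ, sin φ) = (-6.7939, 2.7680)
cos θ_2 = (53.8192−9²−2²)/(2·9·2) = -0.8661; θ_2 = 150.0123° (elbow-up)
β = atan2(2.7680,-6.7939) = 157.8329°; ψ = atan2(0.9996,7.2677) = 7.8315°
θ_1 = β − ψ = 150.0014°
θ_3 = φ − θ_1 − θ_2 = -90.0137° (wrapped to (-180°,180°])

150.001 150.012 -90.014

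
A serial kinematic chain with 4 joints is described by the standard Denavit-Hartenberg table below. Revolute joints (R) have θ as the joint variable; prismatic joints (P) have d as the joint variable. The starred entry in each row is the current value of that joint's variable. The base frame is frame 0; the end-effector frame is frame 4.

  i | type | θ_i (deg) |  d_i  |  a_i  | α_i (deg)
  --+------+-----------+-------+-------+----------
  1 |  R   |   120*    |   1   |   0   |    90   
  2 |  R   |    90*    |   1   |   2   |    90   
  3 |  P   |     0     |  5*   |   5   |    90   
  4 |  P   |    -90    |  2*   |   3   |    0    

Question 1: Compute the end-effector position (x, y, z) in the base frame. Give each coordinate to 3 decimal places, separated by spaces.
after link 1: o_1 = (0.0000, 0.0000, 1.0000)
after link 2: o_2 = (0.8660, 0.5000, 3.0000)
after link 3: o_3 = (-1.6340, 4.8301, 8.0000)
after link 4: o_4 = (-1.8660, 1.2321, 8.0000)

-1.866 1.232 8.000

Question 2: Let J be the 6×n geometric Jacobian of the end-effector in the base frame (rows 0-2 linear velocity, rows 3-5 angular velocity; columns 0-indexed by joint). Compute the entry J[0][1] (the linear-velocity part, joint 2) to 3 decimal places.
3.500

axis z_1 = (0.8660,0.5000,0.0000); lever o_n−o_1 = (-1.8660,1.2321,7.0000)
cross product → J_v[:, 1] = (3.5000,-6.0622,2.0000)
J_ω[:, 1] = z_1
entry J[0][1] = 3.5000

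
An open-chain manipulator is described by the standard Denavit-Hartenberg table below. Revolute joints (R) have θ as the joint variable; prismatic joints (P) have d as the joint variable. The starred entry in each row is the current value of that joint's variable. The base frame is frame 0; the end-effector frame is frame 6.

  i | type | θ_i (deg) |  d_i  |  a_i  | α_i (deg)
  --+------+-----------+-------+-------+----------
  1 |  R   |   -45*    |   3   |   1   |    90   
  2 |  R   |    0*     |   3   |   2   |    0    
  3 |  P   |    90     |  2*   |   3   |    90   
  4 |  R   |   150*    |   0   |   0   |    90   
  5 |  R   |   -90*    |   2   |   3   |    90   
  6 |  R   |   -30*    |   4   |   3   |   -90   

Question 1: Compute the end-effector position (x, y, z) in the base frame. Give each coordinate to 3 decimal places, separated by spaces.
-4.265 -0.590 9.714

after link 1: o_1 = (0.7071, -0.7071, 3.0000)
after link 2: o_2 = (0.0000, -4.2426, 3.0000)
after link 3: o_3 = (-1.4142, -5.6569, 6.0000)
after link 4: o_4 = (-1.4142, -5.6569, 6.0000)
after link 5: o_5 = (-4.7603, -4.7603, 7.0000)
after link 6: o_6 = (-4.2646, -0.5904, 9.7141)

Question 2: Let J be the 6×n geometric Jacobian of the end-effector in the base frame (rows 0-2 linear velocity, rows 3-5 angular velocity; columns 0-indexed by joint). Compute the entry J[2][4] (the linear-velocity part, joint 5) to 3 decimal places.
-4.848

axis z_4 = (-0.6124,-0.6124,0.5000); lever o_n−o_4 = (-2.8504,5.0665,3.7141)
cross product → J_v[:, 4] = (-4.8076,0.8492,-4.8481)
J_ω[:, 4] = z_4
entry J[2][4] = -4.8481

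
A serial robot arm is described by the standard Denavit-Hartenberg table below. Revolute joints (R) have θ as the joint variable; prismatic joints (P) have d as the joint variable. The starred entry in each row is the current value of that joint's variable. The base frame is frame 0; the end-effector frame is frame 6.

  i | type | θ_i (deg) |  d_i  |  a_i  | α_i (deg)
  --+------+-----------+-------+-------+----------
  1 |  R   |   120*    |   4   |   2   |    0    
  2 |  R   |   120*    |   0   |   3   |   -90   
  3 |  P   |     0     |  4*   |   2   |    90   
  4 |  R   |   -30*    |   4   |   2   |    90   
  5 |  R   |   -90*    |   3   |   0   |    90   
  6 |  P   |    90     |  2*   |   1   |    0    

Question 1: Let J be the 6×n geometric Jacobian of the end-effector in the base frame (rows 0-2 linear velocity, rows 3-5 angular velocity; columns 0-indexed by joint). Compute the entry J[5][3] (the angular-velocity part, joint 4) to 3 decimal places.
axis z_3 = (0.0000,0.0000,1.0000); lever o_n−o_3 = (-2.0000,3.4641,4.0000)
cross product → J_v[:, 3] = (-3.4641,-2.0000,0.0000)
J_ω[:, 3] = z_3
entry J[5][3] = 1.0000

1.000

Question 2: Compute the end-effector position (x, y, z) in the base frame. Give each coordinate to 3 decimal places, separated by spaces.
-2.036 -1.134 8.000

after link 1: o_1 = (-1.0000, 1.7321, 4.0000)
after link 2: o_2 = (-2.5000, -0.8660, 4.0000)
after link 3: o_3 = (-0.0359, -4.5981, 4.0000)
after link 4: o_4 = (-1.7679, -5.5981, 8.0000)
after link 5: o_5 = (-3.2679, -3.0000, 8.0000)
after link 6: o_6 = (-2.0359, -1.1340, 8.0000)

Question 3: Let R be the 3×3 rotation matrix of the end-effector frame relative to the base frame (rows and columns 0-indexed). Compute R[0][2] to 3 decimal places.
0.866

End-effector z-axis (col 2 of R) = (0.8660,0.5000,-0.0000)
R[0][2] = 0.8660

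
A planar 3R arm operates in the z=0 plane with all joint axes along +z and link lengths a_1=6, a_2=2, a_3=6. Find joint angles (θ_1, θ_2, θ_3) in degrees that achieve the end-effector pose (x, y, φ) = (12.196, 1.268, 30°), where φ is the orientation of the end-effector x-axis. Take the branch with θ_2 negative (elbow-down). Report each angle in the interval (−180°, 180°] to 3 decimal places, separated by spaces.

wrist centre = target − a_3·(cos φ, sin φ) = (6.9998, -1.7320)
cos θ_2 = (51.9977−6²−2²)/(2·6·2) = 0.4999; θ_2 = -60.0064° (elbow-down)
β = atan2(-1.7320,6.9998) = -13.8978°; ψ = atan2(-1.7322,6.9998) = -13.8991°
θ_1 = β − ψ = 0.0013°
θ_3 = φ − θ_1 − θ_2 = 90.0050° (wrapped to (-180°,180°])

0.001 -60.006 90.005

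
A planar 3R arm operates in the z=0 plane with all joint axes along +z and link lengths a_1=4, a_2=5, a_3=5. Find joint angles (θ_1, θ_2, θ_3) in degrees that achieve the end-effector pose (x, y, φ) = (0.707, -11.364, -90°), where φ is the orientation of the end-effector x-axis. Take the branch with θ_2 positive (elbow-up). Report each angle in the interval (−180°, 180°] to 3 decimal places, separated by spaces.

wrist centre = target − a_3·(cos φ, sin φ) = (0.7070, -6.3640)
cos θ_2 = (41.0003−4²−5²)/(2·4·5) = 0.0000; θ_2 = 89.9995° (elbow-up)
β = atan2(-6.3640,0.7070) = -83.6608°; ψ = atan2(5.0000,4.0000) = 51.3399°
θ_1 = β − ψ = -135.0007°
θ_3 = φ − θ_1 − θ_2 = -44.9988° (wrapped to (-180°,180°])

-135.001 90.000 -44.999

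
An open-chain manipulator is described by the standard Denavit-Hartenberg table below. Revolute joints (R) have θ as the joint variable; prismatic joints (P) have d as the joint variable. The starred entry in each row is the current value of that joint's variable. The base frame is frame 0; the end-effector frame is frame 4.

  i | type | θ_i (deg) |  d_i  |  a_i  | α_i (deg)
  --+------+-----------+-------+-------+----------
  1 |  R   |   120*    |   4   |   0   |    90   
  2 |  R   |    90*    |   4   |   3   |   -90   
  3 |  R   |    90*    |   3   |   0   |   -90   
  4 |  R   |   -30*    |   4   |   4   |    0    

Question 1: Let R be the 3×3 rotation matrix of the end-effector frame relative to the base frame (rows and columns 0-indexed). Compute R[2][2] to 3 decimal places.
-1.000

End-effector z-axis (col 2 of R) = (0.0000,-0.0000,-1.0000)
R[2][2] = -1.0000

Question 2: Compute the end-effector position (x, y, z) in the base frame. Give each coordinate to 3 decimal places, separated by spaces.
2.964 -4.062 3.000

after link 1: o_1 = (0.0000, 0.0000, 4.0000)
after link 2: o_2 = (3.4641, 2.0000, 7.0000)
after link 3: o_3 = (4.9641, -0.5981, 7.0000)
after link 4: o_4 = (2.9641, -4.0622, 3.0000)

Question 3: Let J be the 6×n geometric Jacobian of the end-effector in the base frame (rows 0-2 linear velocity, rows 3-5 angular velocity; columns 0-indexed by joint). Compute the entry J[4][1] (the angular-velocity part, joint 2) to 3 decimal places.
axis z_1 = (0.8660,0.5000,0.0000); lever o_n−o_1 = (2.9641,-4.0622,-1.0000)
cross product → J_v[:, 1] = (-0.5000,0.8660,-5.0000)
J_ω[:, 1] = z_1
entry J[4][1] = 0.5000

0.500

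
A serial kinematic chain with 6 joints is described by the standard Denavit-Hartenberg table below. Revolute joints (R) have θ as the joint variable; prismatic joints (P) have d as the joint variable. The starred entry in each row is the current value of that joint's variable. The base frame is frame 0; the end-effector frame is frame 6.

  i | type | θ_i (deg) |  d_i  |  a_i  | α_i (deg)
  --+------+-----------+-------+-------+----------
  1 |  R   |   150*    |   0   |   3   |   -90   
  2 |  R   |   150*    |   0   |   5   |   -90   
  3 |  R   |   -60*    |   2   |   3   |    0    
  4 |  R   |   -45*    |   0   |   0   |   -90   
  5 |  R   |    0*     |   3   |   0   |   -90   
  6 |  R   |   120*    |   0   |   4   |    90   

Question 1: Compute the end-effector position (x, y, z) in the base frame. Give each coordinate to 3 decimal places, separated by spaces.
2.922 -2.318 -1.553

after link 1: o_1 = (-2.5981, 1.5000, 0.0000)
after link 2: o_2 = (1.1519, -0.6651, -2.5000)
after link 3: o_3 = (1.8439, -4.0646, -1.5179)
after link 4: o_4 = (1.8439, -4.0646, -1.5179)
after link 5: o_5 = (3.6290, -5.9918, -2.9668)
after link 6: o_6 = (2.9219, -2.3176, -1.5526)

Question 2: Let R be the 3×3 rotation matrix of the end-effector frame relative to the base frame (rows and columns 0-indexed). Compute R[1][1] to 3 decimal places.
0.250

End-effector y-axis (col 1 of R) = (-0.4330,0.2500,-0.8660)
R[1][1] = 0.2500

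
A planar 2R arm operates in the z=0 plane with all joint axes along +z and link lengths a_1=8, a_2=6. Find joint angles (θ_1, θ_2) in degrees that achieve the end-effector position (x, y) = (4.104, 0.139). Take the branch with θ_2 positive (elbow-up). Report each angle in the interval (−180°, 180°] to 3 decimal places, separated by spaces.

cos θ_2 = (16.8621−8²−6²)/(2·8·6) = -0.8660; θ_2 = 149.9993° (elbow-up)
β = atan2(0.1390,4.1040) = 1.9398°; ψ = atan2(3.0001,2.8039) = 46.9359°
θ_1 = β − ψ = -44.9961°

-44.996 149.999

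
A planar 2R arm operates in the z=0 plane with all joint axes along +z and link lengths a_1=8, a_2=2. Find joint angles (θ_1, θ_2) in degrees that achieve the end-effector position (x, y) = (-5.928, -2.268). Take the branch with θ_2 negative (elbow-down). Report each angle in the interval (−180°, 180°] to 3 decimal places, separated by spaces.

cos θ_2 = (40.2850−8²−2²)/(2·8·2) = -0.8661; θ_2 = -150.0078° (elbow-down)
β = atan2(-2.2680,-5.9280) = -159.0636°; ψ = atan2(-0.9998,6.2678) = -9.0628°
θ_1 = β − ψ = -150.0008°

-150.001 -150.008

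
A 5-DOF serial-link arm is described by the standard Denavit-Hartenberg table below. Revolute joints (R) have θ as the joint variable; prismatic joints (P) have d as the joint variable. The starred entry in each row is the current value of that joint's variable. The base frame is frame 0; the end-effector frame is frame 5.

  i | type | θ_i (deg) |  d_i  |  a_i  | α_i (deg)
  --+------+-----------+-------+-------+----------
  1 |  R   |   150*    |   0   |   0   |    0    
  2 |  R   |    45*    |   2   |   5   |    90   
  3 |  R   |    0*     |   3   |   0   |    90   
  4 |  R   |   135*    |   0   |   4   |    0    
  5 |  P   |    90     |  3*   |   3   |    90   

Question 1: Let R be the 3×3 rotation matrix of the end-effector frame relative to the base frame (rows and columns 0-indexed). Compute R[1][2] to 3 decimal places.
End-effector z-axis (col 2 of R) = (0.5000,0.8660,0.0000)
R[1][2] = 0.8660

0.866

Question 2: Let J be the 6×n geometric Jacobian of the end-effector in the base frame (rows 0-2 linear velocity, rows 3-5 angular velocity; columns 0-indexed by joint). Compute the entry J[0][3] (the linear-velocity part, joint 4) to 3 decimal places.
axis z_3 = (-0.0000,0.0000,-1.0000); lever o_n−o_3 = (4.5981,1.9641,-3.0000)
cross product → J_v[:, 3] = (1.9641,-4.5981,-0.0000)
J_ω[:, 3] = z_3
entry J[0][3] = 1.9641

1.964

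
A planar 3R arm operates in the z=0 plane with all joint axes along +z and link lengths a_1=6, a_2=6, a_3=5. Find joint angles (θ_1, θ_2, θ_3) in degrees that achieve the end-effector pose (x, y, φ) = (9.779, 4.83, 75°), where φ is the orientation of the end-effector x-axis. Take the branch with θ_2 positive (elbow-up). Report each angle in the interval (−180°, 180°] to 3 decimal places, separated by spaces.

wrist centre = target − a_3·(cos φ, sin φ) = (8.4849, 0.0004)
cos θ_2 = (71.9936−6²−6²)/(2·6·6) = -0.0001; θ_2 = 90.0051° (elbow-up)
β = atan2(0.0004,8.4849) = 0.0025°; ψ = atan2(6.0000,5.9995) = 45.0025°
θ_1 = β − ψ = -45.0000°
θ_3 = φ − θ_1 − θ_2 = 29.9950° (wrapped to (-180°,180°])

-45.000 90.005 29.995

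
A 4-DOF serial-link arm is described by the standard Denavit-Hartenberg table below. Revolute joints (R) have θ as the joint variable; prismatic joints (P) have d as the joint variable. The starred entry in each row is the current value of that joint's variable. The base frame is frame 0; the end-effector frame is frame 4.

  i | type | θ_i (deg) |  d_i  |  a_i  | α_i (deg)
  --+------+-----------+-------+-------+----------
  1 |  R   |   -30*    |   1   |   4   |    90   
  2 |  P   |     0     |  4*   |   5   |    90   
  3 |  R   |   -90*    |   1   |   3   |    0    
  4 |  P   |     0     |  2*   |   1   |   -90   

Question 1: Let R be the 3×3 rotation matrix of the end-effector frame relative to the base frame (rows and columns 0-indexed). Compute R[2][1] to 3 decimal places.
1.000

End-effector y-axis (col 1 of R) = (0.0000,0.0000,1.0000)
R[2][1] = 1.0000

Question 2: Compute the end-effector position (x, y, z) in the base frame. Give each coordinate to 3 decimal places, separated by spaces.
7.794 -4.500 -2.000

after link 1: o_1 = (3.4641, -2.0000, 1.0000)
after link 2: o_2 = (5.7942, -7.9641, 1.0000)
after link 3: o_3 = (7.2942, -5.3660, -0.0000)
after link 4: o_4 = (7.7942, -4.5000, -2.0000)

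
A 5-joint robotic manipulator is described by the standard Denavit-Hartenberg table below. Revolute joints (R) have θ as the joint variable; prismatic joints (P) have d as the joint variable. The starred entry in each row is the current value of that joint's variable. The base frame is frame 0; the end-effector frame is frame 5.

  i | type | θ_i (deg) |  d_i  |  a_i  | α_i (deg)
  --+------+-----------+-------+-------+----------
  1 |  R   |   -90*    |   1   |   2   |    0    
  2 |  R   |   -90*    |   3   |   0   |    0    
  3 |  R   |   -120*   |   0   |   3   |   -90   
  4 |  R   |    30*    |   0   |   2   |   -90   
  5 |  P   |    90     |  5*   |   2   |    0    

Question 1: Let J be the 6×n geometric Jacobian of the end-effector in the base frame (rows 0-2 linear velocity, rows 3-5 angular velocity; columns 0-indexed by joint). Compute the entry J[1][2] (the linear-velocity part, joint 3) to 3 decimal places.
2.848

axis z_2 = (0.0000,0.0000,1.0000); lever o_n−o_2 = (2.8481,0.9330,-5.3301)
cross product → J_v[:, 2] = (-0.9330,2.8481,0.0000)
J_ω[:, 2] = z_2
entry J[1][2] = 2.8481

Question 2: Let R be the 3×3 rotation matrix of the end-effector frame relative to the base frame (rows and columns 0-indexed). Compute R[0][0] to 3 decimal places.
0.866

End-effector x-axis (col 0 of R) = (0.8660,-0.5000,-0.0000)
R[0][0] = 0.8660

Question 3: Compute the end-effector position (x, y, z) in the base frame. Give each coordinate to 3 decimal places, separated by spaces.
2.848 -1.067 -1.330

after link 1: o_1 = (0.0000, -2.0000, 1.0000)
after link 2: o_2 = (0.0000, -2.0000, 4.0000)
after link 3: o_3 = (1.5000, 0.5981, 4.0000)
after link 4: o_4 = (2.3660, 2.0981, 3.0000)
after link 5: o_5 = (2.8481, -1.0670, -1.3301)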